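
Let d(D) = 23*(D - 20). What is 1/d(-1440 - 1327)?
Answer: -1/64101 ≈ -1.5600e-5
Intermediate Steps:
d(D) = -460 + 23*D (d(D) = 23*(-20 + D) = -460 + 23*D)
1/d(-1440 - 1327) = 1/(-460 + 23*(-1440 - 1327)) = 1/(-460 + 23*(-2767)) = 1/(-460 - 63641) = 1/(-64101) = -1/64101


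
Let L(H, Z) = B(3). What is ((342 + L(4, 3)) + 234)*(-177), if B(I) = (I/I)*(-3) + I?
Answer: -101952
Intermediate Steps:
B(I) = -3 + I (B(I) = 1*(-3) + I = -3 + I)
L(H, Z) = 0 (L(H, Z) = -3 + 3 = 0)
((342 + L(4, 3)) + 234)*(-177) = ((342 + 0) + 234)*(-177) = (342 + 234)*(-177) = 576*(-177) = -101952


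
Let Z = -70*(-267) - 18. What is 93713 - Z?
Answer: 75041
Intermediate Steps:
Z = 18672 (Z = 18690 - 18 = 18672)
93713 - Z = 93713 - 1*18672 = 93713 - 18672 = 75041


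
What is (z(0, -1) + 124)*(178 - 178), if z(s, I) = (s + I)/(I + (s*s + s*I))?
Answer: 0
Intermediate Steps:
z(s, I) = (I + s)/(I + s² + I*s) (z(s, I) = (I + s)/(I + (s² + I*s)) = (I + s)/(I + s² + I*s))
(z(0, -1) + 124)*(178 - 178) = ((-1 + 0)/(-1 + 0² - 1*0) + 124)*(178 - 178) = (-1/(-1 + 0 + 0) + 124)*0 = (-1/(-1) + 124)*0 = (-1*(-1) + 124)*0 = (1 + 124)*0 = 125*0 = 0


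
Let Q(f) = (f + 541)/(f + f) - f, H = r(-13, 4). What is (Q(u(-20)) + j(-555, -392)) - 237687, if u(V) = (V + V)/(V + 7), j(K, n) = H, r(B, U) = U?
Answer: -247101571/1040 ≈ -2.3760e+5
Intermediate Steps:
H = 4
j(K, n) = 4
u(V) = 2*V/(7 + V) (u(V) = (2*V)/(7 + V) = 2*V/(7 + V))
Q(f) = -f + (541 + f)/(2*f) (Q(f) = (541 + f)/((2*f)) - f = (541 + f)*(1/(2*f)) - f = (541 + f)/(2*f) - f = -f + (541 + f)/(2*f))
(Q(u(-20)) + j(-555, -392)) - 237687 = ((½ - 2*(-20)/(7 - 20) + 541/(2*((2*(-20)/(7 - 20))))) + 4) - 237687 = ((½ - 2*(-20)/(-13) + 541/(2*((2*(-20)/(-13))))) + 4) - 237687 = ((½ - 2*(-20)*(-1)/13 + 541/(2*((2*(-20)*(-1/13))))) + 4) - 237687 = ((½ - 1*40/13 + 541/(2*(40/13))) + 4) - 237687 = ((½ - 40/13 + (541/2)*(13/40)) + 4) - 237687 = ((½ - 40/13 + 7033/80) + 4) - 237687 = (88749/1040 + 4) - 237687 = 92909/1040 - 237687 = -247101571/1040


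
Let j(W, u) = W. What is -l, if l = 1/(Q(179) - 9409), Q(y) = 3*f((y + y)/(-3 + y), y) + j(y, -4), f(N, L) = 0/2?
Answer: 1/9230 ≈ 0.00010834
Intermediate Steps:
f(N, L) = 0 (f(N, L) = 0*(1/2) = 0)
Q(y) = y (Q(y) = 3*0 + y = 0 + y = y)
l = -1/9230 (l = 1/(179 - 9409) = 1/(-9230) = -1/9230 ≈ -0.00010834)
-l = -1*(-1/9230) = 1/9230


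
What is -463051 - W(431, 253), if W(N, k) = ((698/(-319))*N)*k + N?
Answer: -6521704/29 ≈ -2.2489e+5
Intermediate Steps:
W(N, k) = N - 698*N*k/319 (W(N, k) = ((698*(-1/319))*N)*k + N = (-698*N/319)*k + N = -698*N*k/319 + N = N - 698*N*k/319)
-463051 - W(431, 253) = -463051 - 431*(319 - 698*253)/319 = -463051 - 431*(319 - 176594)/319 = -463051 - 431*(-176275)/319 = -463051 - 1*(-6906775/29) = -463051 + 6906775/29 = -6521704/29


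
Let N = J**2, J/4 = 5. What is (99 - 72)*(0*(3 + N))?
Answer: 0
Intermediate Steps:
J = 20 (J = 4*5 = 20)
N = 400 (N = 20**2 = 400)
(99 - 72)*(0*(3 + N)) = (99 - 72)*(0*(3 + 400)) = 27*(0*403) = 27*0 = 0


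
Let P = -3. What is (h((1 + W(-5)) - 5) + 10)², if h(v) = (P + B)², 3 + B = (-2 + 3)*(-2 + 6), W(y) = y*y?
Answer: 196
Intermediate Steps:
W(y) = y²
B = 1 (B = -3 + (-2 + 3)*(-2 + 6) = -3 + 1*4 = -3 + 4 = 1)
h(v) = 4 (h(v) = (-3 + 1)² = (-2)² = 4)
(h((1 + W(-5)) - 5) + 10)² = (4 + 10)² = 14² = 196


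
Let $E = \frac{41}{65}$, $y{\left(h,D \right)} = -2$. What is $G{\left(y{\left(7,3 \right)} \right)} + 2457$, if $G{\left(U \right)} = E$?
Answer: $\frac{159746}{65} \approx 2457.6$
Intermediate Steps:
$E = \frac{41}{65}$ ($E = 41 \cdot \frac{1}{65} = \frac{41}{65} \approx 0.63077$)
$G{\left(U \right)} = \frac{41}{65}$
$G{\left(y{\left(7,3 \right)} \right)} + 2457 = \frac{41}{65} + 2457 = \frac{159746}{65}$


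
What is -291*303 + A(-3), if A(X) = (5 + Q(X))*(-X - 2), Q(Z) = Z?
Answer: -88171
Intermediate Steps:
A(X) = (-2 - X)*(5 + X) (A(X) = (5 + X)*(-X - 2) = (5 + X)*(-2 - X) = (-2 - X)*(5 + X))
-291*303 + A(-3) = -291*303 + (-10 - 1*(-3)² - 7*(-3)) = -88173 + (-10 - 1*9 + 21) = -88173 + (-10 - 9 + 21) = -88173 + 2 = -88171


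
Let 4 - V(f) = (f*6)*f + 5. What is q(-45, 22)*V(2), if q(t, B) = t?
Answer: 1125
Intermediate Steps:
V(f) = -1 - 6*f² (V(f) = 4 - ((f*6)*f + 5) = 4 - ((6*f)*f + 5) = 4 - (6*f² + 5) = 4 - (5 + 6*f²) = 4 + (-5 - 6*f²) = -1 - 6*f²)
q(-45, 22)*V(2) = -45*(-1 - 6*2²) = -45*(-1 - 6*4) = -45*(-1 - 24) = -45*(-25) = 1125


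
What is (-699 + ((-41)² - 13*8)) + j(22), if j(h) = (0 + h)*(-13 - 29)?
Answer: -46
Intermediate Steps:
j(h) = -42*h (j(h) = h*(-42) = -42*h)
(-699 + ((-41)² - 13*8)) + j(22) = (-699 + ((-41)² - 13*8)) - 42*22 = (-699 + (1681 - 1*104)) - 924 = (-699 + (1681 - 104)) - 924 = (-699 + 1577) - 924 = 878 - 924 = -46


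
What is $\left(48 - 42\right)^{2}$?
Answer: $36$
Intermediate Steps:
$\left(48 - 42\right)^{2} = 6^{2} = 36$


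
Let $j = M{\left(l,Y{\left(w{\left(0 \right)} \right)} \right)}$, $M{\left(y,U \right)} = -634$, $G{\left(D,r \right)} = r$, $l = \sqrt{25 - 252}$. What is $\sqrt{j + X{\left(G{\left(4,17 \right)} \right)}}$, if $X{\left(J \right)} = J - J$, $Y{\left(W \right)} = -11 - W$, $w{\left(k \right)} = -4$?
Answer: $i \sqrt{634} \approx 25.179 i$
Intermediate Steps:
$l = i \sqrt{227}$ ($l = \sqrt{-227} = i \sqrt{227} \approx 15.067 i$)
$X{\left(J \right)} = 0$
$j = -634$
$\sqrt{j + X{\left(G{\left(4,17 \right)} \right)}} = \sqrt{-634 + 0} = \sqrt{-634} = i \sqrt{634}$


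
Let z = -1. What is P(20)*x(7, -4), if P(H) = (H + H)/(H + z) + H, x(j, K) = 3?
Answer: 1260/19 ≈ 66.316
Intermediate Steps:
P(H) = H + 2*H/(-1 + H) (P(H) = (H + H)/(H - 1) + H = (2*H)/(-1 + H) + H = 2*H/(-1 + H) + H = H + 2*H/(-1 + H))
P(20)*x(7, -4) = (20*(1 + 20)/(-1 + 20))*3 = (20*21/19)*3 = (20*(1/19)*21)*3 = (420/19)*3 = 1260/19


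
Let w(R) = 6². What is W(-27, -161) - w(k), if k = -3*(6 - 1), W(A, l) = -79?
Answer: -115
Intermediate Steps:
k = -15 (k = -3*5 = -15)
w(R) = 36
W(-27, -161) - w(k) = -79 - 1*36 = -79 - 36 = -115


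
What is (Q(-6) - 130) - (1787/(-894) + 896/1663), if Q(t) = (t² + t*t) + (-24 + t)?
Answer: -128660779/1486722 ≈ -86.540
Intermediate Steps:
Q(t) = -24 + t + 2*t² (Q(t) = (t² + t²) + (-24 + t) = 2*t² + (-24 + t) = -24 + t + 2*t²)
(Q(-6) - 130) - (1787/(-894) + 896/1663) = ((-24 - 6 + 2*(-6)²) - 130) - (1787/(-894) + 896/1663) = ((-24 - 6 + 2*36) - 130) - (1787*(-1/894) + 896*(1/1663)) = ((-24 - 6 + 72) - 130) - (-1787/894 + 896/1663) = (42 - 130) - 1*(-2170757/1486722) = -88 + 2170757/1486722 = -128660779/1486722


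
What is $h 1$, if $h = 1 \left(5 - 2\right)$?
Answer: $3$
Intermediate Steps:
$h = 3$ ($h = 1 \cdot 3 = 3$)
$h 1 = 3 \cdot 1 = 3$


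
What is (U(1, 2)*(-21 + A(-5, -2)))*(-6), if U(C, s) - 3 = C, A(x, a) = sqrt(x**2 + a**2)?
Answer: 504 - 24*sqrt(29) ≈ 374.76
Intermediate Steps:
A(x, a) = sqrt(a**2 + x**2)
U(C, s) = 3 + C
(U(1, 2)*(-21 + A(-5, -2)))*(-6) = ((3 + 1)*(-21 + sqrt((-2)**2 + (-5)**2)))*(-6) = (4*(-21 + sqrt(4 + 25)))*(-6) = (4*(-21 + sqrt(29)))*(-6) = (-84 + 4*sqrt(29))*(-6) = 504 - 24*sqrt(29)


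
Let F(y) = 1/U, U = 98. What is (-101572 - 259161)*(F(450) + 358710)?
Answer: -12681056734873/98 ≈ -1.2940e+11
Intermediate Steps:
F(y) = 1/98
(-101572 - 259161)*(F(450) + 358710) = (-101572 - 259161)*(1/98 + 358710) = -360733*35153581/98 = -12681056734873/98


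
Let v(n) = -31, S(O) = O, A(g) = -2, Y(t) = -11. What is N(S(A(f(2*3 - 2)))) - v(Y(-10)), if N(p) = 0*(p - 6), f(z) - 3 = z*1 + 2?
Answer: 31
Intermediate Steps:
f(z) = 5 + z (f(z) = 3 + (z*1 + 2) = 3 + (z + 2) = 3 + (2 + z) = 5 + z)
N(p) = 0 (N(p) = 0*(-6 + p) = 0)
N(S(A(f(2*3 - 2)))) - v(Y(-10)) = 0 - 1*(-31) = 0 + 31 = 31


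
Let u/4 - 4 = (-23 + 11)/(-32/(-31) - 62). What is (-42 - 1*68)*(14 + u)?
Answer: -213356/63 ≈ -3386.6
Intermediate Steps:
u = 5288/315 (u = 16 + 4*((-23 + 11)/(-32/(-31) - 62)) = 16 + 4*(-12/(-32*(-1/31) - 62)) = 16 + 4*(-12/(32/31 - 62)) = 16 + 4*(-12/(-1890/31)) = 16 + 4*(-12*(-31/1890)) = 16 + 4*(62/315) = 16 + 248/315 = 5288/315 ≈ 16.787)
(-42 - 1*68)*(14 + u) = (-42 - 1*68)*(14 + 5288/315) = (-42 - 68)*(9698/315) = -110*9698/315 = -213356/63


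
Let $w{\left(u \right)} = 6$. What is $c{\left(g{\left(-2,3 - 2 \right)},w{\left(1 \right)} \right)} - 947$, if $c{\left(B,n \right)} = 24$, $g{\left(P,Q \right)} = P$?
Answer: $-923$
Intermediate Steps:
$c{\left(g{\left(-2,3 - 2 \right)},w{\left(1 \right)} \right)} - 947 = 24 - 947 = -923$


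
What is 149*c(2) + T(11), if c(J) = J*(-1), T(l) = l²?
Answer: -177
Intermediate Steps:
c(J) = -J
149*c(2) + T(11) = 149*(-1*2) + 11² = 149*(-2) + 121 = -298 + 121 = -177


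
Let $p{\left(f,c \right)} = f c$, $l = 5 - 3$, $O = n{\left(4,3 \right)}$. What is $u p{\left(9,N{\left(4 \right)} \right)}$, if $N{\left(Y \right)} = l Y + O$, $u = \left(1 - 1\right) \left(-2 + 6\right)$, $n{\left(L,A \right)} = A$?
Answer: $0$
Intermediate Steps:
$O = 3$
$l = 2$ ($l = 5 - 3 = 2$)
$u = 0$ ($u = 0 \cdot 4 = 0$)
$N{\left(Y \right)} = 3 + 2 Y$ ($N{\left(Y \right)} = 2 Y + 3 = 3 + 2 Y$)
$p{\left(f,c \right)} = c f$
$u p{\left(9,N{\left(4 \right)} \right)} = 0 \left(3 + 2 \cdot 4\right) 9 = 0 \left(3 + 8\right) 9 = 0 \cdot 11 \cdot 9 = 0 \cdot 99 = 0$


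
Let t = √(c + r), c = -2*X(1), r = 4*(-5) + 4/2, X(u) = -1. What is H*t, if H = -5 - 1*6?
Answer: -44*I ≈ -44.0*I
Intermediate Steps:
r = -18 (r = -20 + 4*(½) = -20 + 2 = -18)
c = 2 (c = -2*(-1) = 2)
t = 4*I (t = √(2 - 18) = √(-16) = 4*I ≈ 4.0*I)
H = -11 (H = -5 - 6 = -11)
H*t = -44*I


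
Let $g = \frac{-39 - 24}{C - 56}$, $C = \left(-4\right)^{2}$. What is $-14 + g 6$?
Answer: $- \frac{91}{20} \approx -4.55$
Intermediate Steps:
$C = 16$
$g = \frac{63}{40}$ ($g = \frac{-39 - 24}{16 - 56} = - \frac{63}{-40} = \left(-63\right) \left(- \frac{1}{40}\right) = \frac{63}{40} \approx 1.575$)
$-14 + g 6 = -14 + \frac{63}{40} \cdot 6 = -14 + \frac{189}{20} = - \frac{91}{20}$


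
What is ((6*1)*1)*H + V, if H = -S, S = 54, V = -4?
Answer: -328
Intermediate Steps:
H = -54 (H = -1*54 = -54)
((6*1)*1)*H + V = ((6*1)*1)*(-54) - 4 = (6*1)*(-54) - 4 = 6*(-54) - 4 = -324 - 4 = -328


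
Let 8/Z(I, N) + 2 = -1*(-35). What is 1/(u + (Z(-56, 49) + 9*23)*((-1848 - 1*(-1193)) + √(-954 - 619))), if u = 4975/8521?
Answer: -10733147711852610/1462293751178095238153 - 180252110906637*I*√13/1462293751178095238153 ≈ -7.3399e-6 - 4.4444e-7*I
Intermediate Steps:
u = 4975/8521 (u = 4975*(1/8521) = 4975/8521 ≈ 0.58385)
Z(I, N) = 8/33 (Z(I, N) = 8/(-2 - 1*(-35)) = 8/(-2 + 35) = 8/33)
1/(u + (Z(-56, 49) + 9*23)*((-1848 - 1*(-1193)) + √(-954 - 619))) = 1/(4975/8521 + (8/33 + 9*23)*((-1848 - 1*(-1193)) + √(-954 - 619))) = 1/(4975/8521 + (8/33 + 207)*((-1848 + 1193) + √(-1573))) = 1/(4975/8521 + 6839*(-655 + 11*I*√13)/33) = 1/(4975/8521 + (-4479545/33 + 6839*I*√13/3)) = 1/(-38170038770/281193 + 6839*I*√13/3)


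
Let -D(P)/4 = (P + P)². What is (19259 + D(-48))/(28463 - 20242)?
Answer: -17605/8221 ≈ -2.1415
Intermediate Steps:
D(P) = -16*P² (D(P) = -4*(P + P)² = -4*4*P² = -16*P²)
(19259 + D(-48))/(28463 - 20242) = (19259 - 16*(-48)²)/(28463 - 20242) = (19259 - 16*2304)/8221 = (19259 - 36864)*(1/8221) = -17605*1/8221 = -17605/8221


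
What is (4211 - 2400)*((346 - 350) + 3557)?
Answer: 6434483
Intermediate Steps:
(4211 - 2400)*((346 - 350) + 3557) = 1811*(-4 + 3557) = 1811*3553 = 6434483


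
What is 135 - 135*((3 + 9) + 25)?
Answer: -4860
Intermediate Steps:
135 - 135*((3 + 9) + 25) = 135 - 135*(12 + 25) = 135 - 135*37 = 135 - 4995 = -4860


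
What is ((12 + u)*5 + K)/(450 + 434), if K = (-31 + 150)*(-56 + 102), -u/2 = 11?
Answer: 1356/221 ≈ 6.1357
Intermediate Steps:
u = -22 (u = -2*11 = -22)
K = 5474 (K = 119*46 = 5474)
((12 + u)*5 + K)/(450 + 434) = ((12 - 22)*5 + 5474)/(450 + 434) = (-10*5 + 5474)/884 = (-50 + 5474)*(1/884) = 5424*(1/884) = 1356/221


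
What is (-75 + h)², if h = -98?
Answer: 29929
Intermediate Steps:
(-75 + h)² = (-75 - 98)² = (-173)² = 29929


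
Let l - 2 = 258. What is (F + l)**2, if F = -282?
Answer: 484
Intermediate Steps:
l = 260 (l = 2 + 258 = 260)
(F + l)**2 = (-282 + 260)**2 = (-22)**2 = 484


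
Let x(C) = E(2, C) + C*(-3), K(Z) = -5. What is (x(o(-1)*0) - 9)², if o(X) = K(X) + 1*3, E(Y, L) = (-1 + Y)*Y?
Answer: 49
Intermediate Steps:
E(Y, L) = Y*(-1 + Y)
o(X) = -2 (o(X) = -5 + 1*3 = -5 + 3 = -2)
x(C) = 2 - 3*C (x(C) = 2*(-1 + 2) + C*(-3) = 2*1 - 3*C = 2 - 3*C)
(x(o(-1)*0) - 9)² = ((2 - (-6)*0) - 9)² = ((2 - 3*0) - 9)² = ((2 + 0) - 9)² = (2 - 9)² = (-7)² = 49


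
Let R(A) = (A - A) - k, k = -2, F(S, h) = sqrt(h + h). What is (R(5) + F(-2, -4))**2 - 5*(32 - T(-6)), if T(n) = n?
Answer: -194 + 8*I*sqrt(2) ≈ -194.0 + 11.314*I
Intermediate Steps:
F(S, h) = sqrt(2)*sqrt(h) (F(S, h) = sqrt(2*h) = sqrt(2)*sqrt(h))
R(A) = 2 (R(A) = (A - A) - 1*(-2) = 0 + 2 = 2)
(R(5) + F(-2, -4))**2 - 5*(32 - T(-6)) = (2 + sqrt(2)*sqrt(-4))**2 - 5*(32 - 1*(-6)) = (2 + sqrt(2)*(2*I))**2 - 5*(32 + 6) = (2 + 2*I*sqrt(2))**2 - 5*38 = (2 + 2*I*sqrt(2))**2 - 190 = -190 + (2 + 2*I*sqrt(2))**2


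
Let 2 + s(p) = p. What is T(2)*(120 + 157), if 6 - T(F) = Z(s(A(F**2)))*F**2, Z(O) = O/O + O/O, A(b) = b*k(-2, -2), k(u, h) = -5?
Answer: -554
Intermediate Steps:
A(b) = -5*b (A(b) = b*(-5) = -5*b)
s(p) = -2 + p
Z(O) = 2 (Z(O) = 1 + 1 = 2)
T(F) = 6 - 2*F**2
T(2)*(120 + 157) = (6 - 2*2**2)*(120 + 157) = (6 - 2*4)*277 = (6 - 8)*277 = -2*277 = -554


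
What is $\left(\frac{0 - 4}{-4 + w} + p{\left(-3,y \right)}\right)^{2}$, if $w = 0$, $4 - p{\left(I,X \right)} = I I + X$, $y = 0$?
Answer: $16$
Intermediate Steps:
$p{\left(I,X \right)} = 4 - X - I^{2}$ ($p{\left(I,X \right)} = 4 - \left(I I + X\right) = 4 - \left(I^{2} + X\right) = 4 - \left(X + I^{2}\right) = 4 - X - I^{2}$)
$\left(\frac{0 - 4}{-4 + w} + p{\left(-3,y \right)}\right)^{2} = \left(\frac{0 - 4}{-4 + 0} - 5\right)^{2} = \left(- \frac{4}{-4} + \left(4 + 0 - 9\right)\right)^{2} = \left(\left(-4\right) \left(- \frac{1}{4}\right) + \left(4 + 0 - 9\right)\right)^{2} = \left(1 - 5\right)^{2} = \left(-4\right)^{2} = 16$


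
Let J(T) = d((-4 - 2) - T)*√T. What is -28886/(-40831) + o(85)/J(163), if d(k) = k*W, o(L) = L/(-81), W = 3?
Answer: 28886/40831 + 85*√163/6693921 ≈ 0.70761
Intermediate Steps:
o(L) = -L/81 (o(L) = L*(-1/81) = -L/81)
d(k) = 3*k (d(k) = k*3 = 3*k)
J(T) = √T*(-18 - 3*T) (J(T) = (3*((-4 - 2) - T))*√T = (3*(-6 - T))*√T = (-18 - 3*T)*√T = √T*(-18 - 3*T))
-28886/(-40831) + o(85)/J(163) = -28886/(-40831) + (-1/81*85)/((3*√163*(-6 - 1*163))) = -28886*(-1/40831) - 85*√163/(489*(-6 - 163))/81 = 28886/40831 - 85*(-√163/82641)/81 = 28886/40831 - (-85)*√163/6693921 = 28886/40831 + 85*√163/6693921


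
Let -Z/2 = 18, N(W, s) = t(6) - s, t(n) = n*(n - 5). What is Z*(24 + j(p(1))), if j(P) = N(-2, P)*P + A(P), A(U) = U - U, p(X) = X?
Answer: -1044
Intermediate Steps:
t(n) = n*(-5 + n)
N(W, s) = 6 - s (N(W, s) = 6*(-5 + 6) - s = 6*1 - s = 6 - s)
A(U) = 0
Z = -36 (Z = -2*18 = -36)
j(P) = P*(6 - P) (j(P) = (6 - P)*P + 0 = P*(6 - P) + 0 = P*(6 - P))
Z*(24 + j(p(1))) = -36*(24 + 1*(6 - 1*1)) = -36*(24 + 1*(6 - 1)) = -36*(24 + 1*5) = -36*(24 + 5) = -36*29 = -1044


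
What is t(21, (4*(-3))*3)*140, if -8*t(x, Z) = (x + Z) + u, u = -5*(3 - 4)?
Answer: 175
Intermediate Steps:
u = 5 (u = -5*(-1) = 5)
t(x, Z) = -5/8 - Z/8 - x/8 (t(x, Z) = -((x + Z) + 5)/8 = -((Z + x) + 5)/8 = -(5 + Z + x)/8 = -5/8 - Z/8 - x/8)
t(21, (4*(-3))*3)*140 = (-5/8 - 4*(-3)*3/8 - ⅛*21)*140 = (-5/8 - (-3)*3/2 - 21/8)*140 = (-5/8 - ⅛*(-36) - 21/8)*140 = (-5/8 + 9/2 - 21/8)*140 = (5/4)*140 = 175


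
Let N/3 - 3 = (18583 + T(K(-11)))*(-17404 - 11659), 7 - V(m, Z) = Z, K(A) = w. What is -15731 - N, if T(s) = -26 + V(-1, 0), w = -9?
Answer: 1618560856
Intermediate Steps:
K(A) = -9
V(m, Z) = 7 - Z
T(s) = -19 (T(s) = -26 + (7 - 1*0) = -26 + (7 + 0) = -26 + 7 = -19)
N = -1618576587 (N = 9 + 3*((18583 - 19)*(-17404 - 11659)) = 9 + 3*(18564*(-29063)) = 9 + 3*(-539525532) = 9 - 1618576596 = -1618576587)
-15731 - N = -15731 - 1*(-1618576587) = -15731 + 1618576587 = 1618560856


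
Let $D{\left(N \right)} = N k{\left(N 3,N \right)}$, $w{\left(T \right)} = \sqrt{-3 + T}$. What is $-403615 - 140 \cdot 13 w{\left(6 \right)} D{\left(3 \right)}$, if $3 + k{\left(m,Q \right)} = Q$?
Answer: $-403615$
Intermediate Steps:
$k{\left(m,Q \right)} = -3 + Q$
$D{\left(N \right)} = N \left(-3 + N\right)$
$-403615 - 140 \cdot 13 w{\left(6 \right)} D{\left(3 \right)} = -403615 - 140 \cdot 13 \sqrt{-3 + 6} \cdot 3 \left(-3 + 3\right) = -403615 - 140 \cdot 13 \sqrt{3} \cdot 3 \cdot 0 = -403615 - 140 \cdot 13 \sqrt{3} \cdot 0 = -403615 - 0 = -403615 + 0 = -403615$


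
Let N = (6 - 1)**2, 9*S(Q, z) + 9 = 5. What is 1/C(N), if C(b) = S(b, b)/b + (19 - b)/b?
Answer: -225/58 ≈ -3.8793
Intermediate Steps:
S(Q, z) = -4/9 (S(Q, z) = -1 + (1/9)*5 = -1 + 5/9 = -4/9)
N = 25 (N = 5**2 = 25)
C(b) = -4/(9*b) + (19 - b)/b
1/C(N) = 1/((167/9 - 1*25)/25) = 1/((167/9 - 25)/25) = 1/((1/25)*(-58/9)) = 1/(-58/225) = -225/58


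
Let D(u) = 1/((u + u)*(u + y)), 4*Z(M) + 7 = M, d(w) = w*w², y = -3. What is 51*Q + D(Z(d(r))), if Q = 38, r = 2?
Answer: 21310/11 ≈ 1937.3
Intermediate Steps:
d(w) = w³
Z(M) = -7/4 + M/4
D(u) = 1/(2*u*(-3 + u)) (D(u) = 1/((u + u)*(u - 3)) = 1/((2*u)*(-3 + u)) = 1/(2*u*(-3 + u)))
51*Q + D(Z(d(r))) = 51*38 + 1/(2*(-7/4 + (¼)*2³)*(-3 + (-7/4 + (¼)*2³))) = 1938 + 1/(2*(-7/4 + (¼)*8)*(-3 + (-7/4 + (¼)*8))) = 1938 + 1/(2*(-7/4 + 2)*(-3 + (-7/4 + 2))) = 1938 + 1/(2*(¼)*(-3 + ¼)) = 1938 + (½)*4/(-11/4) = 1938 + (½)*4*(-4/11) = 1938 - 8/11 = 21310/11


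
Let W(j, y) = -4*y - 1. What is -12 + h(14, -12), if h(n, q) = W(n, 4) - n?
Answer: -43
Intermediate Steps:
W(j, y) = -1 - 4*y
h(n, q) = -17 - n (h(n, q) = (-1 - 4*4) - n = (-1 - 16) - n = -17 - n)
-12 + h(14, -12) = -12 + (-17 - 1*14) = -12 + (-17 - 14) = -12 - 31 = -43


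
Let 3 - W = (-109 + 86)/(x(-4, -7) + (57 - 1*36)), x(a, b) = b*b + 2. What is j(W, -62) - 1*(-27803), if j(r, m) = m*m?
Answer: 31647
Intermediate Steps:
x(a, b) = 2 + b² (x(a, b) = b² + 2 = 2 + b²)
W = 239/72 (W = 3 - (-109 + 86)/((2 + (-7)²) + (57 - 1*36)) = 3 - (-23)/((2 + 49) + (57 - 36)) = 3 - (-23)/(51 + 21) = 3 - (-23)/72 = 3 - 1*(-23/72) = 3 + 23/72 = 239/72 ≈ 3.3194)
j(r, m) = m²
j(W, -62) - 1*(-27803) = (-62)² - 1*(-27803) = 3844 + 27803 = 31647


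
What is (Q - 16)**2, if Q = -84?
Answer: 10000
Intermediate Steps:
(Q - 16)**2 = (-84 - 16)**2 = (-100)**2 = 10000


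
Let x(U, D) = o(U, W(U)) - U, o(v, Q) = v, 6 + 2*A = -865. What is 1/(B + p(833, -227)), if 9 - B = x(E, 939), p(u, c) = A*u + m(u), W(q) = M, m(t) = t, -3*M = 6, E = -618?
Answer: -2/723859 ≈ -2.7630e-6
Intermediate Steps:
M = -2 (M = -1/3*6 = -2)
W(q) = -2
A = -871/2 (A = -3 + (1/2)*(-865) = -3 - 865/2 = -871/2 ≈ -435.50)
p(u, c) = -869*u/2 (p(u, c) = -871*u/2 + u = -869*u/2)
x(U, D) = 0 (x(U, D) = U - U = 0)
B = 9 (B = 9 - 1*0 = 9 + 0 = 9)
1/(B + p(833, -227)) = 1/(9 - 869/2*833) = 1/(9 - 723877/2) = 1/(-723859/2) = -2/723859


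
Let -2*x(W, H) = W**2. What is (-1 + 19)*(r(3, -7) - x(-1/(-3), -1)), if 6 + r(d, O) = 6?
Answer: 1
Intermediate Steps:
r(d, O) = 0 (r(d, O) = -6 + 6 = 0)
x(W, H) = -W**2/2
(-1 + 19)*(r(3, -7) - x(-1/(-3), -1)) = (-1 + 19)*(0 - (-1)*(-1/(-3))**2/2) = 18*(0 - (-1)*(-1*(-1/3))**2/2) = 18*(0 - (-1)*(1/3)**2/2) = 18*(0 - (-1)/(2*9)) = 18*(0 - 1*(-1/18)) = 18*(0 + 1/18) = 18*(1/18) = 1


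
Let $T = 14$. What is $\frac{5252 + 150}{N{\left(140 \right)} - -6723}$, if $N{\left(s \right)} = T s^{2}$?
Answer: $\frac{74}{3851} \approx 0.019216$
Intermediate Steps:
$N{\left(s \right)} = 14 s^{2}$
$\frac{5252 + 150}{N{\left(140 \right)} - -6723} = \frac{5252 + 150}{14 \cdot 140^{2} - -6723} = \frac{5402}{14 \cdot 19600 + \left(-13818 + 20541\right)} = \frac{5402}{274400 + 6723} = \frac{5402}{281123} = 5402 \cdot \frac{1}{281123} = \frac{74}{3851}$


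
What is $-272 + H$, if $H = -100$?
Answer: $-372$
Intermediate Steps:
$-272 + H = -272 - 100 = -372$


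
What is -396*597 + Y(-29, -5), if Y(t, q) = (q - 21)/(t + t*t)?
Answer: -95983285/406 ≈ -2.3641e+5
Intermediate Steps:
Y(t, q) = (-21 + q)/(t + t**2)
-396*597 + Y(-29, -5) = -396*597 + (-21 - 5)/((-29)*(1 - 29)) = -236412 - 1/29*(-26)/(-28) = -236412 - 1/29*(-1/28)*(-26) = -236412 - 13/406 = -95983285/406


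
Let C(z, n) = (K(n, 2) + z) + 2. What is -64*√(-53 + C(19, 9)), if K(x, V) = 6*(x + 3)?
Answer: -128*√10 ≈ -404.77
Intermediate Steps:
K(x, V) = 18 + 6*x (K(x, V) = 6*(3 + x) = 18 + 6*x)
C(z, n) = 20 + z + 6*n (C(z, n) = ((18 + 6*n) + z) + 2 = (18 + z + 6*n) + 2 = 20 + z + 6*n)
-64*√(-53 + C(19, 9)) = -64*√(-53 + (20 + 19 + 6*9)) = -64*√(-53 + (20 + 19 + 54)) = -64*√(-53 + 93) = -128*√10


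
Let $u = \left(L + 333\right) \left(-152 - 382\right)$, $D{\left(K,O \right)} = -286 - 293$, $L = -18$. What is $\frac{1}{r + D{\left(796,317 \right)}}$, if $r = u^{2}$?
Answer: $\frac{1}{28294603521} \approx 3.5342 \cdot 10^{-11}$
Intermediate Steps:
$D{\left(K,O \right)} = -579$ ($D{\left(K,O \right)} = -286 - 293 = -579$)
$u = -168210$ ($u = \left(-18 + 333\right) \left(-152 - 382\right) = 315 \left(-534\right) = -168210$)
$r = 28294604100$ ($r = \left(-168210\right)^{2} = 28294604100$)
$\frac{1}{r + D{\left(796,317 \right)}} = \frac{1}{28294604100 - 579} = \frac{1}{28294603521}$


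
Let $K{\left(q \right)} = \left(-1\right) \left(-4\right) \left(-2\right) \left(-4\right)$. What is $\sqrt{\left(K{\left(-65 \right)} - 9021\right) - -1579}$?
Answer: $i \sqrt{7410} \approx 86.081 i$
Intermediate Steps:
$K{\left(q \right)} = 32$ ($K{\left(q \right)} = 4 \left(-2\right) \left(-4\right) = \left(-8\right) \left(-4\right) = 32$)
$\sqrt{\left(K{\left(-65 \right)} - 9021\right) - -1579} = \sqrt{\left(32 - 9021\right) - -1579} = \sqrt{\left(32 - 9021\right) + \left(-18907 + 20486\right)} = \sqrt{-8989 + 1579} = \sqrt{-7410} = i \sqrt{7410}$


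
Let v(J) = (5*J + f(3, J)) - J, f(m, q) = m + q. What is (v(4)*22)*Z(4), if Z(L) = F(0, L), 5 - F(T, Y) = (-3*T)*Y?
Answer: 2530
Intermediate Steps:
F(T, Y) = 5 + 3*T*Y (F(T, Y) = 5 - (-3*T)*Y = 5 - (-3)*T*Y = 5 + 3*T*Y)
Z(L) = 5 (Z(L) = 5 + 3*0*L = 5 + 0 = 5)
v(J) = 3 + 5*J (v(J) = (5*J + (3 + J)) - J = (3 + 6*J) - J = 3 + 5*J)
(v(4)*22)*Z(4) = ((3 + 5*4)*22)*5 = ((3 + 20)*22)*5 = (23*22)*5 = 506*5 = 2530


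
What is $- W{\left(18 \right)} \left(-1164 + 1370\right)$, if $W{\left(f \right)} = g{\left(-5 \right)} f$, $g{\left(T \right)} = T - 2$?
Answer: $25956$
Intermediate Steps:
$g{\left(T \right)} = -2 + T$
$W{\left(f \right)} = - 7 f$ ($W{\left(f \right)} = \left(-2 - 5\right) f = - 7 f$)
$- W{\left(18 \right)} \left(-1164 + 1370\right) = - \left(-7\right) 18 \left(-1164 + 1370\right) = - \left(-126\right) 206 = \left(-1\right) \left(-25956\right) = 25956$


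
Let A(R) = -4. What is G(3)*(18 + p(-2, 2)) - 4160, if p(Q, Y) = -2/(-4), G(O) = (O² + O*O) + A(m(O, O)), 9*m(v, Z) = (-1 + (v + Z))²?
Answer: -3901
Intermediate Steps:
m(v, Z) = (-1 + Z + v)²/9 (m(v, Z) = (-1 + (v + Z))²/9 = (-1 + (Z + v))²/9 = (-1 + Z + v)²/9)
G(O) = -4 + 2*O² (G(O) = (O² + O*O) - 4 = (O² + O²) - 4 = 2*O² - 4 = -4 + 2*O²)
p(Q, Y) = ½ (p(Q, Y) = -2*(-¼) = ½)
G(3)*(18 + p(-2, 2)) - 4160 = (-4 + 2*3²)*(18 + ½) - 4160 = (-4 + 2*9)*(37/2) - 4160 = (-4 + 18)*(37/2) - 4160 = 14*(37/2) - 4160 = 259 - 4160 = -3901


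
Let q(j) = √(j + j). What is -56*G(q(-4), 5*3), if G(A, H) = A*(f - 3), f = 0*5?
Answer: 336*I*√2 ≈ 475.18*I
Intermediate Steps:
f = 0
q(j) = √2*√j (q(j) = √(2*j) = √2*√j)
G(A, H) = -3*A (G(A, H) = A*(0 - 3) = A*(-3) = -3*A)
-56*G(q(-4), 5*3) = -(-168)*√2*√(-4) = -(-168)*√2*(2*I) = -(-168)*2*I*√2 = -(-336)*I*√2 = 336*I*√2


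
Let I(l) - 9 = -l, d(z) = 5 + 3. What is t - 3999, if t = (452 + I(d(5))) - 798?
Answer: -4344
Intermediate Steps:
d(z) = 8
I(l) = 9 - l
t = -345 (t = (452 + (9 - 1*8)) - 798 = (452 + (9 - 8)) - 798 = (452 + 1) - 798 = 453 - 798 = -345)
t - 3999 = -345 - 3999 = -4344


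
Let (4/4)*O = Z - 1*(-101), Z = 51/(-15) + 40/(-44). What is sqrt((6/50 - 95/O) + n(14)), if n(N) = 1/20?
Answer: I*sqrt(574468973)/26590 ≈ 0.90139*I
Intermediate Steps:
n(N) = 1/20
Z = -237/55 (Z = 51*(-1/15) + 40*(-1/44) = -17/5 - 10/11 = -237/55 ≈ -4.3091)
O = 5318/55 (O = -237/55 - 1*(-101) = -237/55 + 101 = 5318/55 ≈ 96.691)
sqrt((6/50 - 95/O) + n(14)) = sqrt((6/50 - 95/5318/55) + 1/20) = sqrt((6*(1/50) - 95*55/5318) + 1/20) = sqrt((3/25 - 5225/5318) + 1/20) = sqrt(-114671/132950 + 1/20) = sqrt(-216047/265900) = I*sqrt(574468973)/26590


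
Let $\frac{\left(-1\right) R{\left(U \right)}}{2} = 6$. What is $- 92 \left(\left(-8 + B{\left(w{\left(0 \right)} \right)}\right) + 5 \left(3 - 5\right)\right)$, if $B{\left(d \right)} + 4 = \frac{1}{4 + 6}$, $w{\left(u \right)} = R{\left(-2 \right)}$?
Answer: $\frac{10074}{5} \approx 2014.8$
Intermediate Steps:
$R{\left(U \right)} = -12$ ($R{\left(U \right)} = \left(-2\right) 6 = -12$)
$w{\left(u \right)} = -12$
$B{\left(d \right)} = - \frac{39}{10}$ ($B{\left(d \right)} = -4 + \frac{1}{4 + 6} = -4 + \frac{1}{10} = - \frac{39}{10}$)
$- 92 \left(\left(-8 + B{\left(w{\left(0 \right)} \right)}\right) + 5 \left(3 - 5\right)\right) = - 92 \left(\left(-8 - \frac{39}{10}\right) + 5 \left(3 - 5\right)\right) = - 92 \left(- \frac{119}{10} + 5 \left(-2\right)\right) = - 92 \left(- \frac{119}{10} - 10\right) = \left(-92\right) \left(- \frac{219}{10}\right) = \frac{10074}{5}$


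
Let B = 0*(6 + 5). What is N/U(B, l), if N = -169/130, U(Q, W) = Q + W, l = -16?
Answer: 13/160 ≈ 0.081250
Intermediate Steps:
B = 0 (B = 0*11 = 0)
N = -13/10 (N = -169*1/130 = -13/10 ≈ -1.3000)
N/U(B, l) = -13/(10*(0 - 16)) = -13/10/(-16) = -13/10*(-1/16) = 13/160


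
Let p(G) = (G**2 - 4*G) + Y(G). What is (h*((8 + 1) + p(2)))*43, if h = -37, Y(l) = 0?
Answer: -7955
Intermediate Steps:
p(G) = G**2 - 4*G (p(G) = (G**2 - 4*G) + 0 = G**2 - 4*G)
(h*((8 + 1) + p(2)))*43 = -37*((8 + 1) + 2*(-4 + 2))*43 = -37*(9 + 2*(-2))*43 = -37*(9 - 4)*43 = -37*5*43 = -185*43 = -7955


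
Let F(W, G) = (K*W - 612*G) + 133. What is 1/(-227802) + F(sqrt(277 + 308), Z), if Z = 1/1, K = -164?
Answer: -109117159/227802 - 492*sqrt(65) ≈ -4445.6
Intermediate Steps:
Z = 1
F(W, G) = 133 - 612*G - 164*W (F(W, G) = (-164*W - 612*G) + 133 = (-612*G - 164*W) + 133 = 133 - 612*G - 164*W)
1/(-227802) + F(sqrt(277 + 308), Z) = 1/(-227802) + (133 - 612*1 - 164*sqrt(277 + 308)) = -1/227802 + (133 - 612 - 492*sqrt(65)) = -1/227802 + (-479 - 492*sqrt(65)) = -109117159/227802 - 492*sqrt(65)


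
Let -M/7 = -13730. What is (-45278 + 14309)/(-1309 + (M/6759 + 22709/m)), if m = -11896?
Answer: 2490064427016/104260394347 ≈ 23.883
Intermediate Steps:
M = 96110 (M = -7*(-13730) = 96110)
(-45278 + 14309)/(-1309 + (M/6759 + 22709/m)) = (-45278 + 14309)/(-1309 + (96110/6759 + 22709/(-11896))) = -30969/(-1309 + (96110*(1/6759) + 22709*(-1/11896))) = -30969/(-1309 + (96110/6759 - 22709/11896)) = -30969/(-1309 + 989834429/80405064) = -30969/(-104260394347/80405064) = -30969*(-80405064/104260394347) = 2490064427016/104260394347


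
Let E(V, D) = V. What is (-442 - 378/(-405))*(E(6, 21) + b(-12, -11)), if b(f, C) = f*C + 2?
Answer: -185248/3 ≈ -61749.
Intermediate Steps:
b(f, C) = 2 + C*f (b(f, C) = C*f + 2 = 2 + C*f)
(-442 - 378/(-405))*(E(6, 21) + b(-12, -11)) = (-442 - 378/(-405))*(6 + (2 - 11*(-12))) = (-442 - 378*(-1/405))*(6 + (2 + 132)) = (-442 + 14/15)*(6 + 134) = -6616/15*140 = -185248/3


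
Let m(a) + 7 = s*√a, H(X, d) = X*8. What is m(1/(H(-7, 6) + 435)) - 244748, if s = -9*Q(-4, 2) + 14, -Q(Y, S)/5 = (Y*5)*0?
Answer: -244755 + 14*√379/379 ≈ -2.4475e+5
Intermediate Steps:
H(X, d) = 8*X
Q(Y, S) = 0 (Q(Y, S) = -5*Y*5*0 = -5*5*Y*0 = -5*0 = 0)
s = 14 (s = -9*0 + 14 = 0 + 14 = 14)
m(a) = -7 + 14*√a
m(1/(H(-7, 6) + 435)) - 244748 = (-7 + 14*√(1/(8*(-7) + 435))) - 244748 = (-7 + 14*√(1/(-56 + 435))) - 244748 = (-7 + 14*√(1/379)) - 244748 = (-7 + 14*(√379/379)) - 244748 = (-7 + 14*√379/379) - 244748 = -244755 + 14*√379/379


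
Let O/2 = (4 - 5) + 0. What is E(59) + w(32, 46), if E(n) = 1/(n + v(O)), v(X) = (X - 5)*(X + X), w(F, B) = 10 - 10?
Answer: 1/87 ≈ 0.011494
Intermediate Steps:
w(F, B) = 0
O = -2 (O = 2*((4 - 5) + 0) = 2*(-1 + 0) = 2*(-1) = -2)
v(X) = 2*X*(-5 + X) (v(X) = (-5 + X)*(2*X) = 2*X*(-5 + X))
E(n) = 1/(28 + n) (E(n) = 1/(n + 2*(-2)*(-5 - 2)) = 1/(n + 2*(-2)*(-7)) = 1/(n + 28) = 1/(28 + n))
E(59) + w(32, 46) = 1/(28 + 59) + 0 = 1/87 + 0 = 1/87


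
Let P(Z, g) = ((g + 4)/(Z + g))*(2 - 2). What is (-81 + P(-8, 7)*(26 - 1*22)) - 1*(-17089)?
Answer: 17008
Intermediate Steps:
P(Z, g) = 0 (P(Z, g) = ((4 + g)/(Z + g))*0 = 0)
(-81 + P(-8, 7)*(26 - 1*22)) - 1*(-17089) = (-81 + 0*(26 - 1*22)) - 1*(-17089) = (-81 + 0*(26 - 22)) + 17089 = (-81 + 0*4) + 17089 = (-81 + 0) + 17089 = -81 + 17089 = 17008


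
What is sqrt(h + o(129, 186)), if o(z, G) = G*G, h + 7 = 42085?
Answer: sqrt(76674) ≈ 276.90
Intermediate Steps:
h = 42078 (h = -7 + 42085 = 42078)
o(z, G) = G**2
sqrt(h + o(129, 186)) = sqrt(42078 + 186**2) = sqrt(42078 + 34596) = sqrt(76674)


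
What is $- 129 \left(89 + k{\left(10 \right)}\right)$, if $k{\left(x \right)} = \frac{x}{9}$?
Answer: $- \frac{34873}{3} \approx -11624.0$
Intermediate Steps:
$k{\left(x \right)} = \frac{x}{9}$ ($k{\left(x \right)} = x \frac{1}{9} = \frac{x}{9}$)
$- 129 \left(89 + k{\left(10 \right)}\right) = - 129 \left(89 + \frac{1}{9} \cdot 10\right) = - 129 \left(89 + \frac{10}{9}\right) = \left(-129\right) \frac{811}{9} = - \frac{34873}{3}$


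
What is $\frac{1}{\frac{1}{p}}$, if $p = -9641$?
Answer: $-9641$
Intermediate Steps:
$\frac{1}{\frac{1}{p}} = \frac{1}{\frac{1}{-9641}} = \frac{1}{- \frac{1}{9641}} = -9641$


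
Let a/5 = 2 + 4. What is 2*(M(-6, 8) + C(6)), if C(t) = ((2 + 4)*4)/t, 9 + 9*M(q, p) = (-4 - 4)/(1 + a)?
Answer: 1658/279 ≈ 5.9426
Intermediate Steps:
a = 30 (a = 5*(2 + 4) = 5*6 = 30)
M(q, p) = -287/279 (M(q, p) = -1 + ((-4 - 4)/(1 + 30))/9 = -1 + (-8/31)/9 = -1 + (-8*1/31)/9 = -1 + (⅑)*(-8/31) = -1 - 8/279 = -287/279)
C(t) = 24/t (C(t) = (6*4)/t = 24/t)
2*(M(-6, 8) + C(6)) = 2*(-287/279 + 24/6) = 2*(-287/279 + 24*(⅙)) = 2*(-287/279 + 4) = 2*(829/279) = 1658/279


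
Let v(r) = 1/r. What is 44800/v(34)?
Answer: 1523200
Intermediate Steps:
44800/v(34) = 44800/(1/34) = 44800*34 = 1523200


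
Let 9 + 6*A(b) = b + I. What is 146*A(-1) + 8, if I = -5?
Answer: -357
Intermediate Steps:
A(b) = -7/3 + b/6 (A(b) = -3/2 + (b - 5)/6 = -3/2 + (-5 + b)/6 = -3/2 + (-5/6 + b/6) = -7/3 + b/6)
146*A(-1) + 8 = 146*(-7/3 + (1/6)*(-1)) + 8 = 146*(-7/3 - 1/6) + 8 = 146*(-5/2) + 8 = -365 + 8 = -357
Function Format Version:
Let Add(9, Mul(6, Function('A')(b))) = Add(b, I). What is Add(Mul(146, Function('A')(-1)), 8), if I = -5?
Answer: -357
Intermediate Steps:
Function('A')(b) = Add(Rational(-7, 3), Mul(Rational(1, 6), b)) (Function('A')(b) = Add(Rational(-3, 2), Mul(Rational(1, 6), Add(b, -5))) = Add(Rational(-3, 2), Mul(Rational(1, 6), Add(-5, b))) = Add(Rational(-3, 2), Add(Rational(-5, 6), Mul(Rational(1, 6), b))) = Add(Rational(-7, 3), Mul(Rational(1, 6), b)))
Add(Mul(146, Function('A')(-1)), 8) = Add(Mul(146, Add(Rational(-7, 3), Mul(Rational(1, 6), -1))), 8) = Add(Mul(146, Add(Rational(-7, 3), Rational(-1, 6))), 8) = Add(Mul(146, Rational(-5, 2)), 8) = Add(-365, 8) = -357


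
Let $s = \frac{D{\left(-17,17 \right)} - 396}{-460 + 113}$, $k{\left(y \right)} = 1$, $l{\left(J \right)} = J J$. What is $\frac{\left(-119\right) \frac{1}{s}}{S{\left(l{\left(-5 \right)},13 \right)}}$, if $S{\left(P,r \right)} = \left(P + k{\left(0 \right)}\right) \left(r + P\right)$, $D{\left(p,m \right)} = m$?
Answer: $- \frac{41293}{374452} \approx -0.11028$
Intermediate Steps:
$l{\left(J \right)} = J^{2}$
$S{\left(P,r \right)} = \left(1 + P\right) \left(P + r\right)$ ($S{\left(P,r \right)} = \left(P + 1\right) \left(r + P\right) = \left(1 + P\right) \left(P + r\right)$)
$s = \frac{379}{347}$ ($s = \frac{17 - 396}{-460 + 113} = - \frac{379}{-347} = \left(-379\right) \left(- \frac{1}{347}\right) = \frac{379}{347} \approx 1.0922$)
$\frac{\left(-119\right) \frac{1}{s}}{S{\left(l{\left(-5 \right)},13 \right)}} = \frac{\left(-119\right) \frac{1}{\frac{379}{347}}}{\left(-5\right)^{2} + 13 + \left(\left(-5\right)^{2}\right)^{2} + \left(-5\right)^{2} \cdot 13} = \frac{\left(-119\right) \frac{347}{379}}{25 + 13 + 25^{2} + 25 \cdot 13} = - \frac{41293}{379 \left(25 + 13 + 625 + 325\right)} = - \frac{41293}{379 \cdot 988} = \left(- \frac{41293}{379}\right) \frac{1}{988} = - \frac{41293}{374452}$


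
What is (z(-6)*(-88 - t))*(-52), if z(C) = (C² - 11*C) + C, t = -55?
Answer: 164736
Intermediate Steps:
z(C) = C² - 10*C
(z(-6)*(-88 - t))*(-52) = ((-6*(-10 - 6))*(-88 - 1*(-55)))*(-52) = ((-6*(-16))*(-88 + 55))*(-52) = (96*(-33))*(-52) = -3168*(-52) = 164736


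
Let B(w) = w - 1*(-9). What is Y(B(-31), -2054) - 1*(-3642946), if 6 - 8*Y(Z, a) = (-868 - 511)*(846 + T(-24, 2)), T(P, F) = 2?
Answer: 15156483/4 ≈ 3.7891e+6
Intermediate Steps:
B(w) = 9 + w (B(w) = w + 9 = 9 + w)
Y(Z, a) = 584699/4 (Y(Z, a) = 3/4 - (-868 - 511)*(846 + 2)/8 = 3/4 - (-1379)*848/8 = 3/4 - 1/8*(-1169392) = 3/4 + 146174 = 584699/4)
Y(B(-31), -2054) - 1*(-3642946) = 584699/4 - 1*(-3642946) = 584699/4 + 3642946 = 15156483/4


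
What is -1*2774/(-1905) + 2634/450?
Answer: 69623/9525 ≈ 7.3095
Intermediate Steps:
-1*2774/(-1905) + 2634/450 = -2774*(-1/1905) + 2634*(1/450) = 2774/1905 + 439/75 = 69623/9525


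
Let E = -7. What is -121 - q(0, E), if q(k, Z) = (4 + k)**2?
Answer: -137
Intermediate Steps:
-121 - q(0, E) = -121 - (4 + 0)**2 = -121 - 1*4**2 = -121 - 1*16 = -121 - 16 = -137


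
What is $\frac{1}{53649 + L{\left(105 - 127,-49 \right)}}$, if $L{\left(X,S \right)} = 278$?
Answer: $\frac{1}{53927} \approx 1.8544 \cdot 10^{-5}$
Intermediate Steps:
$\frac{1}{53649 + L{\left(105 - 127,-49 \right)}} = \frac{1}{53649 + 278} = \frac{1}{53927}$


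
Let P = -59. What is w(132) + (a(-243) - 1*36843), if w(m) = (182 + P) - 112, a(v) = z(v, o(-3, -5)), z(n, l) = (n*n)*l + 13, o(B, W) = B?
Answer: -213966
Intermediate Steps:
z(n, l) = 13 + l*n**2 (z(n, l) = n**2*l + 13 = l*n**2 + 13 = 13 + l*n**2)
a(v) = 13 - 3*v**2
w(m) = 11 (w(m) = (182 - 59) - 112 = 123 - 112 = 11)
w(132) + (a(-243) - 1*36843) = 11 + ((13 - 3*(-243)**2) - 1*36843) = 11 + ((13 - 3*59049) - 36843) = 11 + ((13 - 177147) - 36843) = 11 + (-177134 - 36843) = 11 - 213977 = -213966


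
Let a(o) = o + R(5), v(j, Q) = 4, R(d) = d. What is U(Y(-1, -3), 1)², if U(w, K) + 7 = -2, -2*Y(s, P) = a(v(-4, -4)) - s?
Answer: 81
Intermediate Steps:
a(o) = 5 + o (a(o) = o + 5 = 5 + o)
Y(s, P) = -9/2 + s/2 (Y(s, P) = -((5 + 4) - s)/2 = -(9 - s)/2 = -9/2 + s/2)
U(w, K) = -9 (U(w, K) = -7 - 2 = -9)
U(Y(-1, -3), 1)² = (-9)² = 81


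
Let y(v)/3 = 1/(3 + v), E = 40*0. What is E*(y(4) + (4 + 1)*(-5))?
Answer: 0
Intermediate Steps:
E = 0
y(v) = 3/(3 + v)
E*(y(4) + (4 + 1)*(-5)) = 0*(3/(3 + 4) + (4 + 1)*(-5)) = 0*(3/7 + 5*(-5)) = 0*(3*(1/7) - 25) = 0*(3/7 - 25) = 0*(-172/7) = 0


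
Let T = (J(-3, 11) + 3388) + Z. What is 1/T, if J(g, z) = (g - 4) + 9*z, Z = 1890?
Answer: 1/5370 ≈ 0.00018622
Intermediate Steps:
J(g, z) = -4 + g + 9*z (J(g, z) = (-4 + g) + 9*z = -4 + g + 9*z)
T = 5370 (T = ((-4 - 3 + 9*11) + 3388) + 1890 = ((-4 - 3 + 99) + 3388) + 1890 = (92 + 3388) + 1890 = 3480 + 1890 = 5370)
1/T = 1/5370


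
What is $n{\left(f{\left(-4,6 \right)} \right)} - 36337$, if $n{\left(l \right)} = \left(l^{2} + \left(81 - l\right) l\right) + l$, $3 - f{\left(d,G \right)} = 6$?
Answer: $-36583$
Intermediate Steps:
$f{\left(d,G \right)} = -3$ ($f{\left(d,G \right)} = 3 - 6 = -3$)
$n{\left(l \right)} = l + l^{2} + l \left(81 - l\right)$ ($n{\left(l \right)} = \left(l^{2} + l \left(81 - l\right)\right) + l = l + l^{2} + l \left(81 - l\right)$)
$n{\left(f{\left(-4,6 \right)} \right)} - 36337 = 82 \left(-3\right) - 36337 = -246 - 36337 = -36583$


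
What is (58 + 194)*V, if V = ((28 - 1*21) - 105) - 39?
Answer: -34524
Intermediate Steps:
V = -137 (V = ((28 - 21) - 105) - 39 = (7 - 105) - 39 = -98 - 39 = -137)
(58 + 194)*V = (58 + 194)*(-137) = 252*(-137) = -34524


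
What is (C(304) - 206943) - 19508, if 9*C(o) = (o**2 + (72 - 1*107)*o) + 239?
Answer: -1956044/9 ≈ -2.1734e+5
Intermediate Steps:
C(o) = 239/9 - 35*o/9 + o**2/9 (C(o) = ((o**2 + (72 - 1*107)*o) + 239)/9 = ((o**2 + (72 - 107)*o) + 239)/9 = ((o**2 - 35*o) + 239)/9 = (239 + o**2 - 35*o)/9 = 239/9 - 35*o/9 + o**2/9)
(C(304) - 206943) - 19508 = ((239/9 - 35/9*304 + (1/9)*304**2) - 206943) - 19508 = ((239/9 - 10640/9 + (1/9)*92416) - 206943) - 19508 = ((239/9 - 10640/9 + 92416/9) - 206943) - 19508 = (82015/9 - 206943) - 19508 = -1780472/9 - 19508 = -1956044/9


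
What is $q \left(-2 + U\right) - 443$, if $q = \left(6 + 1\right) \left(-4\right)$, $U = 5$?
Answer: $-527$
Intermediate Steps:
$q = -28$ ($q = 7 \left(-4\right) = -28$)
$q \left(-2 + U\right) - 443 = - 28 \left(-2 + 5\right) - 443 = \left(-28\right) 3 - 443 = -84 - 443 = -527$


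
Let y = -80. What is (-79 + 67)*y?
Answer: 960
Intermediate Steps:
(-79 + 67)*y = (-79 + 67)*(-80) = -12*(-80) = 960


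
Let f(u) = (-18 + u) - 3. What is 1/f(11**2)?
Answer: 1/100 ≈ 0.010000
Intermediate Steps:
f(u) = -21 + u
1/f(11**2) = 1/(-21 + 11**2) = 1/(-21 + 121) = 1/100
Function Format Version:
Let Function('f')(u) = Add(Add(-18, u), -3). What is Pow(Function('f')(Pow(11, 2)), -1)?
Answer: Rational(1, 100) ≈ 0.010000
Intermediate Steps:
Function('f')(u) = Add(-21, u)
Pow(Function('f')(Pow(11, 2)), -1) = Pow(Add(-21, Pow(11, 2)), -1) = Pow(Add(-21, 121), -1) = Pow(100, -1) = Rational(1, 100)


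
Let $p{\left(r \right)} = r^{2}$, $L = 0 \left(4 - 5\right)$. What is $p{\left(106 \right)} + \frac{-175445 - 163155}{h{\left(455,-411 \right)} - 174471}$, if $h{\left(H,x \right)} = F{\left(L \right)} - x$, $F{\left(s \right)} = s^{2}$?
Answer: $\frac{97803838}{8703} \approx 11238.0$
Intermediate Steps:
$L = 0$ ($L = 0 \left(4 - 5\right) = 0 \left(-1\right) = 0$)
$h{\left(H,x \right)} = - x$ ($h{\left(H,x \right)} = 0^{2} - x = 0 - x = - x$)
$p{\left(106 \right)} + \frac{-175445 - 163155}{h{\left(455,-411 \right)} - 174471} = 106^{2} + \frac{-175445 - 163155}{\left(-1\right) \left(-411\right) - 174471} = 11236 - \frac{338600}{411 - 174471} = 11236 - \frac{338600}{-174060} = 11236 - - \frac{16930}{8703} = 11236 + \frac{16930}{8703} = \frac{97803838}{8703}$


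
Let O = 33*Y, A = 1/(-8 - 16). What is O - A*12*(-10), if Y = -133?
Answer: -4394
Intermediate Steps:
A = -1/24 (A = 1/(-24) = -1/24 ≈ -0.041667)
O = -4389 (O = 33*(-133) = -4389)
O - A*12*(-10) = -4389 - (-1/24*12)*(-10) = -4389 - (-1)*(-10)/2 = -4389 - 1*5 = -4389 - 5 = -4394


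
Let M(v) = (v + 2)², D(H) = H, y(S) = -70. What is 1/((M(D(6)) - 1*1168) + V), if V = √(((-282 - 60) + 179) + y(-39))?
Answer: -1104/1219049 - I*√233/1219049 ≈ -0.00090562 - 1.2522e-5*I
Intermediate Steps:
V = I*√233 (V = √(((-282 - 60) + 179) - 70) = √((-342 + 179) - 70) = √(-163 - 70) = √(-233) = I*√233 ≈ 15.264*I)
M(v) = (2 + v)²
1/((M(D(6)) - 1*1168) + V) = 1/(((2 + 6)² - 1*1168) + I*√233) = 1/((8² - 1168) + I*√233) = 1/((64 - 1168) + I*√233) = 1/(-1104 + I*√233)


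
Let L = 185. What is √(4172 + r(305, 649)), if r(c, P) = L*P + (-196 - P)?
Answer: 16*√482 ≈ 351.27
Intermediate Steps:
r(c, P) = -196 + 184*P (r(c, P) = 185*P + (-196 - P) = -196 + 184*P)
√(4172 + r(305, 649)) = √(4172 + (-196 + 184*649)) = √(4172 + (-196 + 119416)) = √(4172 + 119220) = √123392 = 16*√482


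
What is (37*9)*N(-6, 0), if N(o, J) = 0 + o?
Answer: -1998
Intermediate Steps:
N(o, J) = o
(37*9)*N(-6, 0) = (37*9)*(-6) = 333*(-6) = -1998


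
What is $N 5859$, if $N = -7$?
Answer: $-41013$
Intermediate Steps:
$N 5859 = \left(-7\right) 5859 = -41013$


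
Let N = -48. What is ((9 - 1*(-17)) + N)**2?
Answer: 484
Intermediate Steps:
((9 - 1*(-17)) + N)**2 = ((9 - 1*(-17)) - 48)**2 = ((9 + 17) - 48)**2 = (26 - 48)**2 = (-22)**2 = 484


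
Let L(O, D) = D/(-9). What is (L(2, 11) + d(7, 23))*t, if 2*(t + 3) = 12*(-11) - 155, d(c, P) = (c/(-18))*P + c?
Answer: 5567/12 ≈ 463.92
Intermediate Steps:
L(O, D) = -D/9 (L(O, D) = D*(-⅑) = -D/9)
d(c, P) = c - P*c/18 (d(c, P) = (c*(-1/18))*P + c = (-c/18)*P + c = -P*c/18 + c = c - P*c/18)
t = -293/2 (t = -3 + (12*(-11) - 155)/2 = -3 + (-132 - 155)/2 = -3 + (½)*(-287) = -3 - 287/2 = -293/2 ≈ -146.50)
(L(2, 11) + d(7, 23))*t = (-⅑*11 + (1/18)*7*(18 - 1*23))*(-293/2) = (-11/9 + (1/18)*7*(18 - 23))*(-293/2) = (-11/9 + (1/18)*7*(-5))*(-293/2) = (-11/9 - 35/18)*(-293/2) = -19/6*(-293/2) = 5567/12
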